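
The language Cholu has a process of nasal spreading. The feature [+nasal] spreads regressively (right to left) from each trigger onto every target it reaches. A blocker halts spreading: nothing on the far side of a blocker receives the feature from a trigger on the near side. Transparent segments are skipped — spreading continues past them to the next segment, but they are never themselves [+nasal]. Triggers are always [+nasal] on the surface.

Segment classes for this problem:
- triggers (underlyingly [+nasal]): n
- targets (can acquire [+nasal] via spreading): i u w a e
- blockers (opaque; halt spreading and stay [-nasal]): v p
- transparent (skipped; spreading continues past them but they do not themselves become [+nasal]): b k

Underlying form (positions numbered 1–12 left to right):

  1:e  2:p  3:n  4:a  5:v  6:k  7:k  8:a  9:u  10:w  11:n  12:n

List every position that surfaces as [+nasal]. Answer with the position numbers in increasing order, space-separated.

3 8 9 10 11 12

From /n/ at 3 leftward: 2 /p/ blocks.
From /n/ at 11 leftward: 10 /w/ → [+nasal]; 9 /u/ → [+nasal]; 8 /a/ → [+nasal]; 7 /k/ transparent; 6 /k/ transparent; 5 /v/ blocks.
From /n/ at 12 leftward: 11 /n/ is itself a trigger — this domain ends here.
Targets with no active source: positions 1 4 stay [-nasal].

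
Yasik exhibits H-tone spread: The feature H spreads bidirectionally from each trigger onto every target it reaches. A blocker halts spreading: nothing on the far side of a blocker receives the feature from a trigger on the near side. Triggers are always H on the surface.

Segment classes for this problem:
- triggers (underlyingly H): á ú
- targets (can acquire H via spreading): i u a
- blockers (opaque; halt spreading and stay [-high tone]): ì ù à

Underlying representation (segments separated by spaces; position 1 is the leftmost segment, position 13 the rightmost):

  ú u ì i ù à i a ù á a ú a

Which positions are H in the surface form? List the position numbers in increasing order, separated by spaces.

1 2 10 11 12 13

From /ú/ at 1 rightward: 2 /u/ → H; 3 /ì/ blocks.
From /ú/ at 1 leftward: word edge.
From /á/ at 10 rightward: 11 /a/ → H; 12 /ú/ is itself a trigger — this domain ends here.
From /á/ at 10 leftward: 9 /ù/ blocks.
From /ú/ at 12 rightward: 13 /a/ → H; word edge.
From /ú/ at 12 leftward: 11 /a/ → H; 10 /á/ is itself a trigger — this domain ends here.
Targets with no active source: positions 4 7 8 stay [-high tone].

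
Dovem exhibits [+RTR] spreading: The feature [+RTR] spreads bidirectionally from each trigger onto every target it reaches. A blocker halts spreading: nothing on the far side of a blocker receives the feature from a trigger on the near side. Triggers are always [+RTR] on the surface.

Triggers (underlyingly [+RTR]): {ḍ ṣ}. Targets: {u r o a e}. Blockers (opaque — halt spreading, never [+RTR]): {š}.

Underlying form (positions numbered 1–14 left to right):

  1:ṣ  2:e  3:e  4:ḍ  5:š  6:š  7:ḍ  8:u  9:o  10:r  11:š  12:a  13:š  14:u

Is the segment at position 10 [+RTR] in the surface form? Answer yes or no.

From /ṣ/ at 1 rightward: 2 /e/ → [+RTR]; 3 /e/ → [+RTR]; 4 /ḍ/ is itself a trigger — this domain ends here.
From /ṣ/ at 1 leftward: word edge.
From /ḍ/ at 4 rightward: 5 /š/ blocks.
From /ḍ/ at 4 leftward: 3 /e/ → [+RTR]; 2 /e/ → [+RTR]; 1 /ṣ/ is itself a trigger — this domain ends here.
From /ḍ/ at 7 rightward: 8 /u/ → [+RTR]; 9 /o/ → [+RTR]; 10 /r/ → [+RTR]; 11 /š/ blocks.
From /ḍ/ at 7 leftward: 6 /š/ blocks.
Targets with no active source: positions 12 14 stay [-emphatic].
[+RTR] positions on the surface: 1 2 3 4 7 8 9 10.

yes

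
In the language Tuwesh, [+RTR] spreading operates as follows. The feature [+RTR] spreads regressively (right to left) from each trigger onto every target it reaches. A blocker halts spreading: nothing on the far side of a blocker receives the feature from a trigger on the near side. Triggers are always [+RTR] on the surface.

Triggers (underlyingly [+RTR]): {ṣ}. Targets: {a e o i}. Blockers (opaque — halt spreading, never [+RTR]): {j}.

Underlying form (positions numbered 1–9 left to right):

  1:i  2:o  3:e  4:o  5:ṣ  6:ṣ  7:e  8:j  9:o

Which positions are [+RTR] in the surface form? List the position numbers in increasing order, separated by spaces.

1 2 3 4 5 6

From /ṣ/ at 5 leftward: 4 /o/ → [+RTR]; 3 /e/ → [+RTR]; 2 /o/ → [+RTR]; 1 /i/ → [+RTR]; word edge.
From /ṣ/ at 6 leftward: 5 /ṣ/ is itself a trigger — this domain ends here.
Targets with no active source: positions 7 9 stay [-emphatic].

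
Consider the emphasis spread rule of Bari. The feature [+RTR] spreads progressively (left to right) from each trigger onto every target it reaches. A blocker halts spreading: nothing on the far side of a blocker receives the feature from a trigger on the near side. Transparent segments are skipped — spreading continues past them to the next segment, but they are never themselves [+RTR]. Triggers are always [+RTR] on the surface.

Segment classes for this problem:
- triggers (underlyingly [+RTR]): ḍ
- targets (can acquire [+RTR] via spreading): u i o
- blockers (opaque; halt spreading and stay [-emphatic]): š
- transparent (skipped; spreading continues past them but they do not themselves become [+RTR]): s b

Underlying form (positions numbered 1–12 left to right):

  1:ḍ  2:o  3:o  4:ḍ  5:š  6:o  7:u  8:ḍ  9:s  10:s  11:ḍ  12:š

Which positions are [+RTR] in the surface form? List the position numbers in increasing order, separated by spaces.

1 2 3 4 8 11

From /ḍ/ at 1 rightward: 2 /o/ → [+RTR]; 3 /o/ → [+RTR]; 4 /ḍ/ is itself a trigger — this domain ends here.
From /ḍ/ at 4 rightward: 5 /š/ blocks.
From /ḍ/ at 8 rightward: 9 /s/ transparent; 10 /s/ transparent; 11 /ḍ/ is itself a trigger — this domain ends here.
From /ḍ/ at 11 rightward: 12 /š/ blocks.
Targets with no active source: positions 6 7 stay [-emphatic].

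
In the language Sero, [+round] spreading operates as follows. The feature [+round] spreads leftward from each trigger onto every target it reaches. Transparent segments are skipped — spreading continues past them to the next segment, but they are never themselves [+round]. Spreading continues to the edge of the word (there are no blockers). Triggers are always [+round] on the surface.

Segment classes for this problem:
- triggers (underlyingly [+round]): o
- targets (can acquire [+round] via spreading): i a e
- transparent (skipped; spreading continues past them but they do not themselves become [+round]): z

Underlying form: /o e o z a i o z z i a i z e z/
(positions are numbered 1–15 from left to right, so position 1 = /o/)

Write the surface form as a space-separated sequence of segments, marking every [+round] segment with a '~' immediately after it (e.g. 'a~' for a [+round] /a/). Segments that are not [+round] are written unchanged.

o~ e~ o~ z a~ i~ o~ z z i a i z e z

From /o/ at 1 leftward: word edge.
From /o/ at 3 leftward: 2 /e/ → [+round]; 1 /o/ is itself a trigger — this domain ends here.
From /o/ at 7 leftward: 6 /i/ → [+round]; 5 /a/ → [+round]; 4 /z/ transparent; 3 /o/ is itself a trigger — this domain ends here.
Targets with no active source: positions 10 11 12 14 stay [-round].
[+round] positions on the surface: 1 2 3 5 6 7.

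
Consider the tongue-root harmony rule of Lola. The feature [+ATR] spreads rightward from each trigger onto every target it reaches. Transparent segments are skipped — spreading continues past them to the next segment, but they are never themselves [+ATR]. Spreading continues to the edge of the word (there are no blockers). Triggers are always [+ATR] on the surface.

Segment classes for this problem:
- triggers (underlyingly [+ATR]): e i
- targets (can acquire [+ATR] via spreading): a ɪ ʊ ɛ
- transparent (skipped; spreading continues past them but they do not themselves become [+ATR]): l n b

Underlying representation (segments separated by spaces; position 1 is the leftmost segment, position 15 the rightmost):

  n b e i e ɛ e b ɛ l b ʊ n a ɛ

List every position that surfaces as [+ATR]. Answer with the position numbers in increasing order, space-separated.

From /e/ at 3 rightward: 4 /i/ is itself a trigger — this domain ends here.
From /i/ at 4 rightward: 5 /e/ is itself a trigger — this domain ends here.
From /e/ at 5 rightward: 6 /ɛ/ → [+ATR]; 7 /e/ is itself a trigger — this domain ends here.
From /e/ at 7 rightward: 8 /b/ transparent; 9 /ɛ/ → [+ATR]; 10 /l/ transparent; 11 /b/ transparent; 12 /ʊ/ → [+ATR]; 13 /n/ transparent; 14 /a/ → [+ATR]; 15 /ɛ/ → [+ATR]; word edge.

3 4 5 6 7 9 12 14 15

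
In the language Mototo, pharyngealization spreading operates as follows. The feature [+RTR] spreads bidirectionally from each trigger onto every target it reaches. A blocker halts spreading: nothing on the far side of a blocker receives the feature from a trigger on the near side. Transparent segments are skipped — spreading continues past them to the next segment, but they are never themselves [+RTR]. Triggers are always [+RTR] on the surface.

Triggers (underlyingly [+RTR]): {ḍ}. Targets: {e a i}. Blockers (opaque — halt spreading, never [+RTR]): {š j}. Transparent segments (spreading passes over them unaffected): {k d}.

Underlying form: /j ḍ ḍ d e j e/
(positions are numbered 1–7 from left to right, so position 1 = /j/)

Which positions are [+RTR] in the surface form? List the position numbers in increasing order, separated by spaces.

From /ḍ/ at 2 rightward: 3 /ḍ/ is itself a trigger — this domain ends here.
From /ḍ/ at 2 leftward: 1 /j/ blocks.
From /ḍ/ at 3 rightward: 4 /d/ transparent; 5 /e/ → [+RTR]; 6 /j/ blocks.
From /ḍ/ at 3 leftward: 2 /ḍ/ is itself a trigger — this domain ends here.
Target with no active source: position 7 stays [-emphatic].

2 3 5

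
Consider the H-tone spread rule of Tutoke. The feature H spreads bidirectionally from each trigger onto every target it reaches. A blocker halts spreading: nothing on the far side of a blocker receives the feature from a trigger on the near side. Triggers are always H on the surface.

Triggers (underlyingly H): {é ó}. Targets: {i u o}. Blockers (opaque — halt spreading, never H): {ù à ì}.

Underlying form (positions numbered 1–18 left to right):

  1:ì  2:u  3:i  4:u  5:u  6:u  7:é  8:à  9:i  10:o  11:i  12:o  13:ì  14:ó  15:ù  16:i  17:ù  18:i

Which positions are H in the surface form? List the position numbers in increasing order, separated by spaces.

2 3 4 5 6 7 14

From /é/ at 7 rightward: 8 /à/ blocks.
From /é/ at 7 leftward: 6 /u/ → H; 5 /u/ → H; 4 /u/ → H; 3 /i/ → H; 2 /u/ → H; 1 /ì/ blocks.
From /ó/ at 14 rightward: 15 /ù/ blocks.
From /ó/ at 14 leftward: 13 /ì/ blocks.
Targets with no active source: positions 9 10 11 12 16 18 stay [-high tone].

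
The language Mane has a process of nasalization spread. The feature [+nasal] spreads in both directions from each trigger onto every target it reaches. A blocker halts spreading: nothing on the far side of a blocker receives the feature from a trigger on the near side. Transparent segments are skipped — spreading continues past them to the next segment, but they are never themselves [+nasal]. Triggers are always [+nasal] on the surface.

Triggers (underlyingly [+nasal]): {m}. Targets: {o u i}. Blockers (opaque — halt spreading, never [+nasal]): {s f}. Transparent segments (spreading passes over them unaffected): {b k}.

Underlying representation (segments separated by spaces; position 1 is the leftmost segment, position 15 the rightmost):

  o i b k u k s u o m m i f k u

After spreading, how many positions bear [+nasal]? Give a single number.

From /m/ at 10 rightward: 11 /m/ is itself a trigger — this domain ends here.
From /m/ at 10 leftward: 9 /o/ → [+nasal]; 8 /u/ → [+nasal]; 7 /s/ blocks.
From /m/ at 11 rightward: 12 /i/ → [+nasal]; 13 /f/ blocks.
From /m/ at 11 leftward: 10 /m/ is itself a trigger — this domain ends here.
Targets with no active source: positions 1 2 5 15 stay [-nasal].
[+nasal] positions on the surface: 8 9 10 11 12.

5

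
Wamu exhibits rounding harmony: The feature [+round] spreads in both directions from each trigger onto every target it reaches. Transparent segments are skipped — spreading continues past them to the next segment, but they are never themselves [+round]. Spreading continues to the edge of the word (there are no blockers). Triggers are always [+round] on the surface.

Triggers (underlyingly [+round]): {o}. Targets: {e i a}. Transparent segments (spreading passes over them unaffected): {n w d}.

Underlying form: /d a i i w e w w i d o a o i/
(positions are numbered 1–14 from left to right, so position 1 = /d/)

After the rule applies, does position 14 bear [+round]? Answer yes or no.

From /o/ at 11 rightward: 12 /a/ → [+round]; 13 /o/ is itself a trigger — this domain ends here.
From /o/ at 11 leftward: 10 /d/ transparent; 9 /i/ → [+round]; 8 /w/ transparent; 7 /w/ transparent; 6 /e/ → [+round]; 5 /w/ transparent; 4 /i/ → [+round]; 3 /i/ → [+round]; 2 /a/ → [+round]; 1 /d/ transparent; word edge.
From /o/ at 13 rightward: 14 /i/ → [+round]; word edge.
From /o/ at 13 leftward: 12 /a/ → [+round]; 11 /o/ is itself a trigger — this domain ends here.
[+round] positions on the surface: 2 3 4 6 9 11 12 13 14.

yes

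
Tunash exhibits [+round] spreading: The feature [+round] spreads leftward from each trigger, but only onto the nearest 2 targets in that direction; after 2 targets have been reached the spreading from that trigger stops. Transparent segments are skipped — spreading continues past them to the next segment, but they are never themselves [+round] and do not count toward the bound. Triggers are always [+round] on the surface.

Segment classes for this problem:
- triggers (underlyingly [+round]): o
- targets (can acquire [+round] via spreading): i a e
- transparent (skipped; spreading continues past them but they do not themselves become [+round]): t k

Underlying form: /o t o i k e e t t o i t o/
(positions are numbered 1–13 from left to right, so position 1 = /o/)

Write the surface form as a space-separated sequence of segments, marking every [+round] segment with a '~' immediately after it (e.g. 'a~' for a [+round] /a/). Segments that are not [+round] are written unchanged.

o~ t o~ i k e~ e~ t t o~ i~ t o~

From /o/ at 1 leftward: word edge.
From /o/ at 3 leftward: 2 /t/ transparent; 1 /o/ is itself a trigger — this domain ends here.
From /o/ at 10 leftward: 9 /t/ transparent; 8 /t/ transparent; 7 /e/ → [+round]; 6 /e/ → [+round]; bound reached.
From /o/ at 13 leftward: 12 /t/ transparent; 11 /i/ → [+round]; 10 /o/ is itself a trigger — this domain ends here.
Target with no active source: position 4 stays [-round].
[+round] positions on the surface: 1 3 6 7 10 11 13.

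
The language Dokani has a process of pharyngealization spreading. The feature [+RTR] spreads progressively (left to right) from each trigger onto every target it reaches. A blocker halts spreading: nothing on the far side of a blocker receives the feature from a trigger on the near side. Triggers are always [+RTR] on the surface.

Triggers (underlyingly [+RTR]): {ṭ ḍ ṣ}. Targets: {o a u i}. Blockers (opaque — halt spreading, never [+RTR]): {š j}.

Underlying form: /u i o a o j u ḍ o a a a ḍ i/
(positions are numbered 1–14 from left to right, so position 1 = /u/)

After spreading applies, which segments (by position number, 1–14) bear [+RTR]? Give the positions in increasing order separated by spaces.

From /ḍ/ at 8 rightward: 9 /o/ → [+RTR]; 10 /a/ → [+RTR]; 11 /a/ → [+RTR]; 12 /a/ → [+RTR]; 13 /ḍ/ is itself a trigger — this domain ends here.
From /ḍ/ at 13 rightward: 14 /i/ → [+RTR]; word edge.
Targets with no active source: positions 1 2 3 4 5 7 stay [-emphatic].

8 9 10 11 12 13 14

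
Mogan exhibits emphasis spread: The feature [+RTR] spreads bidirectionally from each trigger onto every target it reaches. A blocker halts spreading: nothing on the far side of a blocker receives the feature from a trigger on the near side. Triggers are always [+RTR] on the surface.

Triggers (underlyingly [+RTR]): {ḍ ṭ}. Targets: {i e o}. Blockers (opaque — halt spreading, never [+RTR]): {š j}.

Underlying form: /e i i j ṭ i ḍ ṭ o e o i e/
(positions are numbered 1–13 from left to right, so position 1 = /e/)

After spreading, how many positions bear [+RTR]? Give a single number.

From /ṭ/ at 5 rightward: 6 /i/ → [+RTR]; 7 /ḍ/ is itself a trigger — this domain ends here.
From /ṭ/ at 5 leftward: 4 /j/ blocks.
From /ḍ/ at 7 rightward: 8 /ṭ/ is itself a trigger — this domain ends here.
From /ḍ/ at 7 leftward: 6 /i/ → [+RTR]; 5 /ṭ/ is itself a trigger — this domain ends here.
From /ṭ/ at 8 rightward: 9 /o/ → [+RTR]; 10 /e/ → [+RTR]; 11 /o/ → [+RTR]; 12 /i/ → [+RTR]; 13 /e/ → [+RTR]; word edge.
From /ṭ/ at 8 leftward: 7 /ḍ/ is itself a trigger — this domain ends here.
Targets with no active source: positions 1 2 3 stay [-emphatic].
[+RTR] positions on the surface: 5 6 7 8 9 10 11 12 13.

9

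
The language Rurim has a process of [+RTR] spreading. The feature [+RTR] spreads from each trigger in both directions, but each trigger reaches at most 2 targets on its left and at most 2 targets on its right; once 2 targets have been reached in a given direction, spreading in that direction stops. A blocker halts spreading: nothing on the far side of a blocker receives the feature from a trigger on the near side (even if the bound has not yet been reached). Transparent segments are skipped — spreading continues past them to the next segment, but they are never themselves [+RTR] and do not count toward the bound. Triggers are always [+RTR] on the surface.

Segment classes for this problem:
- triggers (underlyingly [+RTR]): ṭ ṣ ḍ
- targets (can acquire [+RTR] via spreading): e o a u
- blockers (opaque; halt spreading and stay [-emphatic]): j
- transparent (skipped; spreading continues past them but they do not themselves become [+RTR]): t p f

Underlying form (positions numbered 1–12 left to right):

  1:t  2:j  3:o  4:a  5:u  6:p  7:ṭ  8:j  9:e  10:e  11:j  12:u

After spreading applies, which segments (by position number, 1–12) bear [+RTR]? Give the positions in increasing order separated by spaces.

4 5 7

From /ṭ/ at 7 rightward: 8 /j/ blocks.
From /ṭ/ at 7 leftward: 6 /p/ transparent; 5 /u/ → [+RTR]; 4 /a/ → [+RTR]; bound reached.
Targets with no active source: positions 3 9 10 12 stay [-emphatic].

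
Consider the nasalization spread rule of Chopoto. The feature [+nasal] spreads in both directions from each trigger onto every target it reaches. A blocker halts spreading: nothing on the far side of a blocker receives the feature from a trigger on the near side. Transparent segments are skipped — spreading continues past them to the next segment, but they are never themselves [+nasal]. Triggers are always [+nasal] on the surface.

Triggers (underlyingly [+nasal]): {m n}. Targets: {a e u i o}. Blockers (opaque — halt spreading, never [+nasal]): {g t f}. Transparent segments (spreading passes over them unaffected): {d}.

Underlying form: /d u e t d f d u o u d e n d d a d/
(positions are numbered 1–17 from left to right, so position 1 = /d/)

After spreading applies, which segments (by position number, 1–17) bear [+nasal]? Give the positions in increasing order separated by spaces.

From /n/ at 13 rightward: 14 /d/ transparent; 15 /d/ transparent; 16 /a/ → [+nasal]; 17 /d/ transparent; word edge.
From /n/ at 13 leftward: 12 /e/ → [+nasal]; 11 /d/ transparent; 10 /u/ → [+nasal]; 9 /o/ → [+nasal]; 8 /u/ → [+nasal]; 7 /d/ transparent; 6 /f/ blocks.
Targets with no active source: positions 2 3 stay [-nasal].

8 9 10 12 13 16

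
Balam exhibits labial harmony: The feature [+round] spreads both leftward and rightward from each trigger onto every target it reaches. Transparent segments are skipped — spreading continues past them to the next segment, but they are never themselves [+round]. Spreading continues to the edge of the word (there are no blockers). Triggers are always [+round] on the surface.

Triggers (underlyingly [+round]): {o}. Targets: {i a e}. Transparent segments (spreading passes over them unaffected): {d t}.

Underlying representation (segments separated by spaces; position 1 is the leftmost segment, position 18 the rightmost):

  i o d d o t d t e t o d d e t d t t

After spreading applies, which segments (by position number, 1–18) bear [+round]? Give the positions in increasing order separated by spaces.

From /o/ at 2 rightward: 3 /d/ transparent; 4 /d/ transparent; 5 /o/ is itself a trigger — this domain ends here.
From /o/ at 2 leftward: 1 /i/ → [+round]; word edge.
From /o/ at 5 rightward: 6 /t/ transparent; 7 /d/ transparent; 8 /t/ transparent; 9 /e/ → [+round]; 10 /t/ transparent; 11 /o/ is itself a trigger — this domain ends here.
From /o/ at 5 leftward: 4 /d/ transparent; 3 /d/ transparent; 2 /o/ is itself a trigger — this domain ends here.
From /o/ at 11 rightward: 12 /d/ transparent; 13 /d/ transparent; 14 /e/ → [+round]; 15 /t/ transparent; 16 /d/ transparent; 17 /t/ transparent; 18 /t/ transparent; word edge.
From /o/ at 11 leftward: 10 /t/ transparent; 9 /e/ → [+round]; 8 /t/ transparent; 7 /d/ transparent; 6 /t/ transparent; 5 /o/ is itself a trigger — this domain ends here.

1 2 5 9 11 14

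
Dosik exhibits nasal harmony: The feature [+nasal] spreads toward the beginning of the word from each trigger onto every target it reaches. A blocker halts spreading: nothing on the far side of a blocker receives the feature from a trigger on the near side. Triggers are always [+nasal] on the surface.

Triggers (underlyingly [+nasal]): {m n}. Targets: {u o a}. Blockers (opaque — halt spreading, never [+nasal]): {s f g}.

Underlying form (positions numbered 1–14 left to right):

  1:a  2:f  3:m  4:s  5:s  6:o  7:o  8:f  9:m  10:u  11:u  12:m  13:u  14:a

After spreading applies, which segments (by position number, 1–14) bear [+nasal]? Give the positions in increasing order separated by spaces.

From /m/ at 3 leftward: 2 /f/ blocks.
From /m/ at 9 leftward: 8 /f/ blocks.
From /m/ at 12 leftward: 11 /u/ → [+nasal]; 10 /u/ → [+nasal]; 9 /m/ is itself a trigger — this domain ends here.
Targets with no active source: positions 1 6 7 13 14 stay [-nasal].

3 9 10 11 12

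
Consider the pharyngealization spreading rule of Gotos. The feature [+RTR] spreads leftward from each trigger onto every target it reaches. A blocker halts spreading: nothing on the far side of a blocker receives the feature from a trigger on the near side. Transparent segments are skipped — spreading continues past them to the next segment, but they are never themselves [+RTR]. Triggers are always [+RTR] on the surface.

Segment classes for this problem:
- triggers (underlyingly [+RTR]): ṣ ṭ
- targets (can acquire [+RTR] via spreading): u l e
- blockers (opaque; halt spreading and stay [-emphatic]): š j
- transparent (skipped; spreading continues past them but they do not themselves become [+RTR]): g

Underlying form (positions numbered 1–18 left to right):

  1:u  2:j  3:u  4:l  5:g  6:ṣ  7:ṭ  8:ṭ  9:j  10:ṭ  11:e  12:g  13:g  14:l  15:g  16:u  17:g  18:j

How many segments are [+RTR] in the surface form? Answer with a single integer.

6

From /ṣ/ at 6 leftward: 5 /g/ transparent; 4 /l/ → [+RTR]; 3 /u/ → [+RTR]; 2 /j/ blocks.
From /ṭ/ at 7 leftward: 6 /ṣ/ is itself a trigger — this domain ends here.
From /ṭ/ at 8 leftward: 7 /ṭ/ is itself a trigger — this domain ends here.
From /ṭ/ at 10 leftward: 9 /j/ blocks.
Targets with no active source: positions 1 11 14 16 stay [-emphatic].
[+RTR] positions on the surface: 3 4 6 7 8 10.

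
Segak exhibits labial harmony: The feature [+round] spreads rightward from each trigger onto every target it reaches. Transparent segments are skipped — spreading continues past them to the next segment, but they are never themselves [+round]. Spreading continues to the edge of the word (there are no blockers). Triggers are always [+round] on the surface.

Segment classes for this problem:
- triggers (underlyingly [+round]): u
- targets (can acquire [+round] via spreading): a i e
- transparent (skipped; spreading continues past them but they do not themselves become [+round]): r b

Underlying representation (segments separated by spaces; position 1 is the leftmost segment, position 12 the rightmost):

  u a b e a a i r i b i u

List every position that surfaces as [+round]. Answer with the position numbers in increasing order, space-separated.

From /u/ at 1 rightward: 2 /a/ → [+round]; 3 /b/ transparent; 4 /e/ → [+round]; 5 /a/ → [+round]; 6 /a/ → [+round]; 7 /i/ → [+round]; 8 /r/ transparent; 9 /i/ → [+round]; 10 /b/ transparent; 11 /i/ → [+round]; 12 /u/ is itself a trigger — this domain ends here.
From /u/ at 12 rightward: word edge.

1 2 4 5 6 7 9 11 12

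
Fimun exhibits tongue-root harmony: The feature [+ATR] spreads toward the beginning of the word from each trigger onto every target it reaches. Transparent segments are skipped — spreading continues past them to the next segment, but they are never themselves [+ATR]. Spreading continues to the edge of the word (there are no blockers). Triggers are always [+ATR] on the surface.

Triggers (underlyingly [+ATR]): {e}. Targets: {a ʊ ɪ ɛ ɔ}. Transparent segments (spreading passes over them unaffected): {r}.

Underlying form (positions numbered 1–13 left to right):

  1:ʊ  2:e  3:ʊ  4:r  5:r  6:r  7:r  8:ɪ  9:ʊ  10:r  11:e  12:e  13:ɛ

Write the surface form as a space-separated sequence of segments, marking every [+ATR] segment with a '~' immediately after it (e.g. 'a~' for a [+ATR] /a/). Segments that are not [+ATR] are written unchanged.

ʊ~ e~ ʊ~ r r r r ɪ~ ʊ~ r e~ e~ ɛ

From /e/ at 2 leftward: 1 /ʊ/ → [+ATR]; word edge.
From /e/ at 11 leftward: 10 /r/ transparent; 9 /ʊ/ → [+ATR]; 8 /ɪ/ → [+ATR]; 7 /r/ transparent; 6 /r/ transparent; 5 /r/ transparent; 4 /r/ transparent; 3 /ʊ/ → [+ATR]; 2 /e/ is itself a trigger — this domain ends here.
From /e/ at 12 leftward: 11 /e/ is itself a trigger — this domain ends here.
Target with no active source: position 13 stays [-ATR].
[+ATR] positions on the surface: 1 2 3 8 9 11 12.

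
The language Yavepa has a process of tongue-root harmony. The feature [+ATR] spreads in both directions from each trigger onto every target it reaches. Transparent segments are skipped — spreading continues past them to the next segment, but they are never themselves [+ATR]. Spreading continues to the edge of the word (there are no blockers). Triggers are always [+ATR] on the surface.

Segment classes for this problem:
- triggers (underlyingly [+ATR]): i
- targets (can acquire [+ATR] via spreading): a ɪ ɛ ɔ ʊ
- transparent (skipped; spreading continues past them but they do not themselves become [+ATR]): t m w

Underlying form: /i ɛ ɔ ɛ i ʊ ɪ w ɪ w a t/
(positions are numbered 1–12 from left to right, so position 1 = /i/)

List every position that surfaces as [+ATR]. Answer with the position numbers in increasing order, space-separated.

From /i/ at 1 rightward: 2 /ɛ/ → [+ATR]; 3 /ɔ/ → [+ATR]; 4 /ɛ/ → [+ATR]; 5 /i/ is itself a trigger — this domain ends here.
From /i/ at 1 leftward: word edge.
From /i/ at 5 rightward: 6 /ʊ/ → [+ATR]; 7 /ɪ/ → [+ATR]; 8 /w/ transparent; 9 /ɪ/ → [+ATR]; 10 /w/ transparent; 11 /a/ → [+ATR]; 12 /t/ transparent; word edge.
From /i/ at 5 leftward: 4 /ɛ/ → [+ATR]; 3 /ɔ/ → [+ATR]; 2 /ɛ/ → [+ATR]; 1 /i/ is itself a trigger — this domain ends here.

1 2 3 4 5 6 7 9 11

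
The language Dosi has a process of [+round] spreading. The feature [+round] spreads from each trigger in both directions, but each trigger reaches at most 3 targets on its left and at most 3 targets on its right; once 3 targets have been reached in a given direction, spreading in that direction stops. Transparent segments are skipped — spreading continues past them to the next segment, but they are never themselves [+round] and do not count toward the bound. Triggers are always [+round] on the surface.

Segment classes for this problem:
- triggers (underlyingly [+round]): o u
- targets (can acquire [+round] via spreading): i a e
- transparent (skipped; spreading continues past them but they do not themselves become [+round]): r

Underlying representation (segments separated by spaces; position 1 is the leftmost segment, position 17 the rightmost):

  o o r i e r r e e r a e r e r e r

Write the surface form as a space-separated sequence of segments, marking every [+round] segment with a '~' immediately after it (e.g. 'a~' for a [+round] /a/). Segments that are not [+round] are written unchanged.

From /o/ at 1 rightward: 2 /o/ is itself a trigger — this domain ends here.
From /o/ at 1 leftward: word edge.
From /o/ at 2 rightward: 3 /r/ transparent; 4 /i/ → [+round]; 5 /e/ → [+round]; 6 /r/ transparent; 7 /r/ transparent; 8 /e/ → [+round]; bound reached.
From /o/ at 2 leftward: 1 /o/ is itself a trigger — this domain ends here.
Targets with no active source: positions 9 11 12 14 16 stay [-round].
[+round] positions on the surface: 1 2 4 5 8.

o~ o~ r i~ e~ r r e~ e r a e r e r e r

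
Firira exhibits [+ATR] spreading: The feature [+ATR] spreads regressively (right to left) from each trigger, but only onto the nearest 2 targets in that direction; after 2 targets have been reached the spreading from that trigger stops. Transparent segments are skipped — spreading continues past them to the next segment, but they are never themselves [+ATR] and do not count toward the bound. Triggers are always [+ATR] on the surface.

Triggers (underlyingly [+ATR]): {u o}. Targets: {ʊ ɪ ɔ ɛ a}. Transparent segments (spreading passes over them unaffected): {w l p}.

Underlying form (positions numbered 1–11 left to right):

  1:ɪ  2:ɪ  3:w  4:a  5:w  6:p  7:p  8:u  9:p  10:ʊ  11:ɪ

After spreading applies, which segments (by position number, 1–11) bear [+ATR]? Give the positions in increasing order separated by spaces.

From /u/ at 8 leftward: 7 /p/ transparent; 6 /p/ transparent; 5 /w/ transparent; 4 /a/ → [+ATR]; 3 /w/ transparent; 2 /ɪ/ → [+ATR]; bound reached.
Targets with no active source: positions 1 10 11 stay [-ATR].

2 4 8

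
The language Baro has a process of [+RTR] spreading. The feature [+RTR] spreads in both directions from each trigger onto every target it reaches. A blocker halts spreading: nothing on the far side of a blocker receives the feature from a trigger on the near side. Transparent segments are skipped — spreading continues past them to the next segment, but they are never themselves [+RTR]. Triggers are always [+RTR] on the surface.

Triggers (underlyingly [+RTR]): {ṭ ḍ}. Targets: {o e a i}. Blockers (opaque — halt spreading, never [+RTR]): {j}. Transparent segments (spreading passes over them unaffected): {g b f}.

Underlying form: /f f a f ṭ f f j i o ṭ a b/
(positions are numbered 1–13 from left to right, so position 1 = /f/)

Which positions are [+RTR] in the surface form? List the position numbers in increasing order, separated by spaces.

From /ṭ/ at 5 rightward: 6 /f/ transparent; 7 /f/ transparent; 8 /j/ blocks.
From /ṭ/ at 5 leftward: 4 /f/ transparent; 3 /a/ → [+RTR]; 2 /f/ transparent; 1 /f/ transparent; word edge.
From /ṭ/ at 11 rightward: 12 /a/ → [+RTR]; 13 /b/ transparent; word edge.
From /ṭ/ at 11 leftward: 10 /o/ → [+RTR]; 9 /i/ → [+RTR]; 8 /j/ blocks.

3 5 9 10 11 12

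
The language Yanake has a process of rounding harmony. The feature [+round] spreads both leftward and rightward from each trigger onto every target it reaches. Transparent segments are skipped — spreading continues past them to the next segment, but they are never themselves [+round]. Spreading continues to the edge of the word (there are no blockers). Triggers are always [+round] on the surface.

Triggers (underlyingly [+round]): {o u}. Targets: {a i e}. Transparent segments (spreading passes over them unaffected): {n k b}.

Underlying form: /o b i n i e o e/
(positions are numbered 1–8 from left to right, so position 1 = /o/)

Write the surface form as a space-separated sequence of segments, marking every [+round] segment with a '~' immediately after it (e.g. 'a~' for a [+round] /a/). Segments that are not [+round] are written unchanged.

From /o/ at 1 rightward: 2 /b/ transparent; 3 /i/ → [+round]; 4 /n/ transparent; 5 /i/ → [+round]; 6 /e/ → [+round]; 7 /o/ is itself a trigger — this domain ends here.
From /o/ at 1 leftward: word edge.
From /o/ at 7 rightward: 8 /e/ → [+round]; word edge.
From /o/ at 7 leftward: 6 /e/ → [+round]; 5 /i/ → [+round]; 4 /n/ transparent; 3 /i/ → [+round]; 2 /b/ transparent; 1 /o/ is itself a trigger — this domain ends here.
[+round] positions on the surface: 1 3 5 6 7 8.

o~ b i~ n i~ e~ o~ e~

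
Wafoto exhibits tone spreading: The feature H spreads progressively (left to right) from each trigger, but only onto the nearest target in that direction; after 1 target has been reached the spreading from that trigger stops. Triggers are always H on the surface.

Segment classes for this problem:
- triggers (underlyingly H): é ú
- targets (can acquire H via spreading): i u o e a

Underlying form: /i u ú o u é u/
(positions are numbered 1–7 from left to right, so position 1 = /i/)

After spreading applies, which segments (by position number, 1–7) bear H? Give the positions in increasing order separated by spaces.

From /ú/ at 3 rightward: 4 /o/ → H; bound reached.
From /é/ at 6 rightward: 7 /u/ → H; bound reached.
Targets with no active source: positions 1 2 5 stay [-high tone].

3 4 6 7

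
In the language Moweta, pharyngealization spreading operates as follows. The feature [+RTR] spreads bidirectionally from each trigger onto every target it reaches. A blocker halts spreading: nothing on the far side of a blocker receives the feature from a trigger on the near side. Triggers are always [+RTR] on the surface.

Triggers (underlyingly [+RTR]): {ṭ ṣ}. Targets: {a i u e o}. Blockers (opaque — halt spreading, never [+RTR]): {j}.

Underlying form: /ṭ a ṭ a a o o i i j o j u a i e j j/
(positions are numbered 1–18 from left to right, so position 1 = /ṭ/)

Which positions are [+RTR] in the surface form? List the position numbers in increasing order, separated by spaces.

From /ṭ/ at 1 rightward: 2 /a/ → [+RTR]; 3 /ṭ/ is itself a trigger — this domain ends here.
From /ṭ/ at 1 leftward: word edge.
From /ṭ/ at 3 rightward: 4 /a/ → [+RTR]; 5 /a/ → [+RTR]; 6 /o/ → [+RTR]; 7 /o/ → [+RTR]; 8 /i/ → [+RTR]; 9 /i/ → [+RTR]; 10 /j/ blocks.
From /ṭ/ at 3 leftward: 2 /a/ → [+RTR]; 1 /ṭ/ is itself a trigger — this domain ends here.
Targets with no active source: positions 11 13 14 15 16 stay [-emphatic].

1 2 3 4 5 6 7 8 9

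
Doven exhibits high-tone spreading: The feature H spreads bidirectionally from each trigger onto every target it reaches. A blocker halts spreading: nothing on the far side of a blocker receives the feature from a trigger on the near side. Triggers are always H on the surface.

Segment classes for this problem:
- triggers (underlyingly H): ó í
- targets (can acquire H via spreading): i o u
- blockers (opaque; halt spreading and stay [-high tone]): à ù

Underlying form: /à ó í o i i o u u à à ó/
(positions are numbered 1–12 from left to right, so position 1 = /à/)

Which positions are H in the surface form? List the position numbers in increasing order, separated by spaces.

2 3 4 5 6 7 8 9 12

From /ó/ at 2 rightward: 3 /í/ is itself a trigger — this domain ends here.
From /ó/ at 2 leftward: 1 /à/ blocks.
From /í/ at 3 rightward: 4 /o/ → H; 5 /i/ → H; 6 /i/ → H; 7 /o/ → H; 8 /u/ → H; 9 /u/ → H; 10 /à/ blocks.
From /í/ at 3 leftward: 2 /ó/ is itself a trigger — this domain ends here.
From /ó/ at 12 rightward: word edge.
From /ó/ at 12 leftward: 11 /à/ blocks.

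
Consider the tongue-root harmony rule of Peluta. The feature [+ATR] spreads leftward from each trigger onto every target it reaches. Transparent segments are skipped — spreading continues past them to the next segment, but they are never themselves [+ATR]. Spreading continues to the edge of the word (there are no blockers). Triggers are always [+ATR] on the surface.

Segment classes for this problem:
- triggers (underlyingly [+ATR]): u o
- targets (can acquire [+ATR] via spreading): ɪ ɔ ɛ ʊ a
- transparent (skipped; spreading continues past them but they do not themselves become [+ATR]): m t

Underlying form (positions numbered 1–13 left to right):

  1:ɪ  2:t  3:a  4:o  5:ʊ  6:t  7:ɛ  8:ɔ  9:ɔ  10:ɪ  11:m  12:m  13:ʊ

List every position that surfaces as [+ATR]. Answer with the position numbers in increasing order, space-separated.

1 3 4

From /o/ at 4 leftward: 3 /a/ → [+ATR]; 2 /t/ transparent; 1 /ɪ/ → [+ATR]; word edge.
Targets with no active source: positions 5 7 8 9 10 13 stay [-ATR].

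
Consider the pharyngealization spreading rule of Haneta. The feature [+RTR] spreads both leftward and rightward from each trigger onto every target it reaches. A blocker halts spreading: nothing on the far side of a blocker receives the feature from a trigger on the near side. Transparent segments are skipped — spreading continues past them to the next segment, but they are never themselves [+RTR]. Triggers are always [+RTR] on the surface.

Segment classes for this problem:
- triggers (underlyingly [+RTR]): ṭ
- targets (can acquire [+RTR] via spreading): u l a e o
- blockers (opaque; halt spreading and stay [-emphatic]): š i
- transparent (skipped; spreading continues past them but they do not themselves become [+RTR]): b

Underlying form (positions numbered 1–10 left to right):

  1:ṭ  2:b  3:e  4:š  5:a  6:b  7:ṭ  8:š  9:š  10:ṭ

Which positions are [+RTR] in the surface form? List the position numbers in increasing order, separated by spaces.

From /ṭ/ at 1 rightward: 2 /b/ transparent; 3 /e/ → [+RTR]; 4 /š/ blocks.
From /ṭ/ at 1 leftward: word edge.
From /ṭ/ at 7 rightward: 8 /š/ blocks.
From /ṭ/ at 7 leftward: 6 /b/ transparent; 5 /a/ → [+RTR]; 4 /š/ blocks.
From /ṭ/ at 10 rightward: word edge.
From /ṭ/ at 10 leftward: 9 /š/ blocks.

1 3 5 7 10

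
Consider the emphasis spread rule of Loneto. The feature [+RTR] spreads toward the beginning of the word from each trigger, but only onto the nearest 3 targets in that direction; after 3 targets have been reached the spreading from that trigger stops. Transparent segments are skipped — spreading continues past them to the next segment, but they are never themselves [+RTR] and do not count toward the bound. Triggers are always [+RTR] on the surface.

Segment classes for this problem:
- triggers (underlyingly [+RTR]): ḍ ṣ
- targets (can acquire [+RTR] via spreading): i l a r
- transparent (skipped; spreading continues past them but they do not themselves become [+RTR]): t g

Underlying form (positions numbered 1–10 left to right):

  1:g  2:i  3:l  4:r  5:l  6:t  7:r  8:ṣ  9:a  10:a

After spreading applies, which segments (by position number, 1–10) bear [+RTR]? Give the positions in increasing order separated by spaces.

4 5 7 8

From /ṣ/ at 8 leftward: 7 /r/ → [+RTR]; 6 /t/ transparent; 5 /l/ → [+RTR]; 4 /r/ → [+RTR]; bound reached.
Targets with no active source: positions 2 3 9 10 stay [-emphatic].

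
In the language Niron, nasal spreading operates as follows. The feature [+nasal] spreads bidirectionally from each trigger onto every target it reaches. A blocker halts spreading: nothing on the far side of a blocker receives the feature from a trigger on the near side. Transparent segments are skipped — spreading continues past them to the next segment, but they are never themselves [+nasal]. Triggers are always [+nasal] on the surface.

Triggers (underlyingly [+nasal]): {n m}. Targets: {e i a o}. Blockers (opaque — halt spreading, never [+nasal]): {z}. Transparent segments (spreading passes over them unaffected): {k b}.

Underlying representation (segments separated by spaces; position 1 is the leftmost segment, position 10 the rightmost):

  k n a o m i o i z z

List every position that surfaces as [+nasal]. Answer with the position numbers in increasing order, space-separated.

From /n/ at 2 rightward: 3 /a/ → [+nasal]; 4 /o/ → [+nasal]; 5 /m/ is itself a trigger — this domain ends here.
From /n/ at 2 leftward: 1 /k/ transparent; word edge.
From /m/ at 5 rightward: 6 /i/ → [+nasal]; 7 /o/ → [+nasal]; 8 /i/ → [+nasal]; 9 /z/ blocks.
From /m/ at 5 leftward: 4 /o/ → [+nasal]; 3 /a/ → [+nasal]; 2 /n/ is itself a trigger — this domain ends here.

2 3 4 5 6 7 8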